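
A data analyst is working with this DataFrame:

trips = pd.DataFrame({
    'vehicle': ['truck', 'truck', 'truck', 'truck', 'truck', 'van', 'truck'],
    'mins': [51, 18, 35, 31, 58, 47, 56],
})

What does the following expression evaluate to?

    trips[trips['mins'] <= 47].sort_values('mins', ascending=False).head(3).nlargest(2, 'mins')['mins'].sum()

filter rows where mins <= 47:
  vehicle  mins
1   truck    18
2   truck    35
3   truck    31
5     van    47
sort by mins descending:
  vehicle  mins
5     van    47
2   truck    35
3   truck    31
1   truck    18
take first 3 rows:
  vehicle  mins
5     van    47
2   truck    35
3   truck    31
take 2 rows with largest mins:
  vehicle  mins
5     van    47
2   truck    35
The sum of column 'mins' is 82.

82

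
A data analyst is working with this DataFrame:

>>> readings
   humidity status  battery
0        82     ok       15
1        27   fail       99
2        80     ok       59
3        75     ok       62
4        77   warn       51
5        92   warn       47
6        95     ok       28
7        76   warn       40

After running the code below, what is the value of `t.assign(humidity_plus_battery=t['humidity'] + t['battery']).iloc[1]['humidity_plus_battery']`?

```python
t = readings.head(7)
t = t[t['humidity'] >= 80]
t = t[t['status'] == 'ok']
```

take first 7 rows:
   humidity status  battery
0        82     ok       15
1        27   fail       99
2        80     ok       59
3        75     ok       62
4        77   warn       51
5        92   warn       47
6        95     ok       28
filter rows where humidity >= 80:
   humidity status  battery
0        82     ok       15
2        80     ok       59
5        92   warn       47
6        95     ok       28
filter rows where status == 'ok':
   humidity status  battery
0        82     ok       15
2        80     ok       59
6        95     ok       28
add column humidity_plus_battery = t['humidity'] + t['battery']:
   humidity status  battery  humidity_plus_battery
0        82     ok       15                     97
2        80     ok       59                    139
6        95     ok       28                    123

139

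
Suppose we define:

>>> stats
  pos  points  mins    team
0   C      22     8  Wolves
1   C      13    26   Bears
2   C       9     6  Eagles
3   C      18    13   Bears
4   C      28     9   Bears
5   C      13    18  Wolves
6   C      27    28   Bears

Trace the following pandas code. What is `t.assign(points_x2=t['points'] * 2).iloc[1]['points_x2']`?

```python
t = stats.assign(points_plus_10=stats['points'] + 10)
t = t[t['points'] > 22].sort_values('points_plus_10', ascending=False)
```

54

add column points_plus_10 = stats['points'] + 10:
  pos  points  mins    team  points_plus_10
0   C      22     8  Wolves              32
1   C      13    26   Bears              23
2   C       9     6  Eagles              19
3   C      18    13   Bears              28
4   C      28     9   Bears              38
5   C      13    18  Wolves              23
6   C      27    28   Bears              37
filter rows where points > 22:
  pos  points  mins   team  points_plus_10
4   C      28     9  Bears              38
6   C      27    28  Bears              37
sort by points_plus_10 descending:
  pos  points  mins   team  points_plus_10
4   C      28     9  Bears              38
6   C      27    28  Bears              37
add column points_x2 = t['points'] * 2:
  pos  points  mins   team  points_plus_10  points_x2
4   C      28     9  Bears              38         56
6   C      27    28  Bears              37         54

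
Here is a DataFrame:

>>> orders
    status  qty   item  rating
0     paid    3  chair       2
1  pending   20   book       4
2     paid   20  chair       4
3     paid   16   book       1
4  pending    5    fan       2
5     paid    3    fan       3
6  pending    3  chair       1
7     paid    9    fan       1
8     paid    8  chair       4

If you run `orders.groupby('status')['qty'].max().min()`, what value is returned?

group by status, max of qty:
status
paid       20
pending    20
Name: qty, dtype: int64

20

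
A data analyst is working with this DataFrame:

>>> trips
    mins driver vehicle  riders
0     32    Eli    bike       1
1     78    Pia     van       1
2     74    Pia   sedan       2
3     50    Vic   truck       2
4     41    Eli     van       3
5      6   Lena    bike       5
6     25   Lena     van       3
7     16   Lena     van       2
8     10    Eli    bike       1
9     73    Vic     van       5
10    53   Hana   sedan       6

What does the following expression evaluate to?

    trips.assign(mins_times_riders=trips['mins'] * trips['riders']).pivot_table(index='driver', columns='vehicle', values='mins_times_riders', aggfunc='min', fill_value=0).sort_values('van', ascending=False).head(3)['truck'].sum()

100

add column mins_times_riders = trips['mins'] * trips['riders']:
    mins driver vehicle  riders  mins_times_riders
0     32    Eli    bike       1                 32
1     78    Pia     van       1                 78
2     74    Pia   sedan       2                148
3     50    Vic   truck       2                100
4     41    Eli     van       3                123
5      6   Lena    bike       5                 30
6     25   Lena     van       3                 75
7     16   Lena     van       2                 32
8     10    Eli    bike       1                 10
9     73    Vic     van       5                365
10    53   Hana   sedan       6                318
pivot: rows=driver, cols=vehicle, min(mins_times_riders):
vehicle  bike  sedan  truck  van
driver                          
Eli        10      0      0  123
Hana        0    318      0    0
Lena       30      0      0   32
Pia         0    148      0   78
Vic         0      0    100  365
sort by van descending:
vehicle  bike  sedan  truck  van
driver                          
Vic         0      0    100  365
Eli        10      0      0  123
Pia         0    148      0   78
Lena       30      0      0   32
Hana        0    318      0    0
take first 3 rows:
vehicle  bike  sedan  truck  van
driver                          
Vic         0      0    100  365
Eli        10      0      0  123
Pia         0    148      0   78
So sum() = 100.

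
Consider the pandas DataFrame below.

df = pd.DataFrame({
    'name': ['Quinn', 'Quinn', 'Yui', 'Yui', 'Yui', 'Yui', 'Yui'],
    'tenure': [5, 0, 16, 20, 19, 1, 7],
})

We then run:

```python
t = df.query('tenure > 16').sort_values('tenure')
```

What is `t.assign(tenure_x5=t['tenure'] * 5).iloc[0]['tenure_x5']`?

filter rows where tenure > 16:
  name  tenure
3  Yui      20
4  Yui      19
sort by tenure:
  name  tenure
4  Yui      19
3  Yui      20
add column tenure_x5 = t['tenure'] * 5:
  name  tenure  tenure_x5
4  Yui      19         95
3  Yui      20        100

95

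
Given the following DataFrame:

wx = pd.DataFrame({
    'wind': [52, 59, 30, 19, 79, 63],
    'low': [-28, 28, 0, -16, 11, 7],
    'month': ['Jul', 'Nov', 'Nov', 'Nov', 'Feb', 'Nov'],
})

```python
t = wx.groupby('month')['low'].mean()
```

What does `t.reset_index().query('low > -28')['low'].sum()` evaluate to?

15.75

group by month, mean of low:
month
Feb    11.00
Jul   -28.00
Nov     4.75
Name: low, dtype: float64
reset_index():
  month    low
0   Feb  11.00
1   Jul -28.00
2   Nov   4.75
filter rows where low > -28:
  month    low
0   Feb  11.00
2   Nov   4.75
The sum of column 'low' is 15.75.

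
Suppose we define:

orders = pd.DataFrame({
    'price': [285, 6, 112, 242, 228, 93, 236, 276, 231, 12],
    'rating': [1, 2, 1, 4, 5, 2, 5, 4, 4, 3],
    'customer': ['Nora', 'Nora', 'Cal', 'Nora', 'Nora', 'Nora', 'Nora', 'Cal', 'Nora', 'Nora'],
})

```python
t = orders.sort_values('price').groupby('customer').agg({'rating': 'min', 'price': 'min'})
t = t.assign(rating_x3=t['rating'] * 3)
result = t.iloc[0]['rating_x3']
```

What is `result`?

sort by price:
   price  rating customer
1      6       2     Nora
9     12       3     Nora
5     93       2     Nora
2    112       1      Cal
4    228       5     Nora
8    231       4     Nora
6    236       5     Nora
3    242       4     Nora
7    276       4      Cal
0    285       1     Nora
group by customer: min(rating), min(price):
          rating  price
customer               
Cal            1    112
Nora           1      6
add column rating_x3 = t['rating'] * 3:
          rating  price  rating_x3
customer                          
Cal            1    112          3
Nora           1      6          3
The value at position 0, column 'rating_x3' is 3.

3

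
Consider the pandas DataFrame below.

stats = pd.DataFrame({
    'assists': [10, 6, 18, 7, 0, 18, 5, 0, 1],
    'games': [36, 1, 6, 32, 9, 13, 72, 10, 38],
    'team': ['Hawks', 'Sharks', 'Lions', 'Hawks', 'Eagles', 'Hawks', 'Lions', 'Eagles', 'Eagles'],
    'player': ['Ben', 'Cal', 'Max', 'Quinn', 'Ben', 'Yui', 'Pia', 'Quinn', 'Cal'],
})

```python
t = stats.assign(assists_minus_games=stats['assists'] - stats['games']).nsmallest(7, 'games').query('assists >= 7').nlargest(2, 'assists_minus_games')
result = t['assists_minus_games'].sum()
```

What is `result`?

17

add column assists_minus_games = stats['assists'] - stats['games']:
   assists  games    team player  assists_minus_games
0       10     36   Hawks    Ben                  -26
1        6      1  Sharks    Cal                    5
2       18      6   Lions    Max                   12
3        7     32   Hawks  Quinn                  -25
4        0      9  Eagles    Ben                   -9
5       18     13   Hawks    Yui                    5
6        5     72   Lions    Pia                  -67
7        0     10  Eagles  Quinn                  -10
8        1     38  Eagles    Cal                  -37
take 7 rows with smallest games:
   assists  games    team player  assists_minus_games
1        6      1  Sharks    Cal                    5
2       18      6   Lions    Max                   12
4        0      9  Eagles    Ben                   -9
7        0     10  Eagles  Quinn                  -10
5       18     13   Hawks    Yui                    5
3        7     32   Hawks  Quinn                  -25
0       10     36   Hawks    Ben                  -26
filter rows where assists >= 7:
   assists  games   team player  assists_minus_games
2       18      6  Lions    Max                   12
5       18     13  Hawks    Yui                    5
3        7     32  Hawks  Quinn                  -25
0       10     36  Hawks    Ben                  -26
take 2 rows with largest assists_minus_games:
   assists  games   team player  assists_minus_games
2       18      6  Lions    Max                   12
5       18     13  Hawks    Yui                    5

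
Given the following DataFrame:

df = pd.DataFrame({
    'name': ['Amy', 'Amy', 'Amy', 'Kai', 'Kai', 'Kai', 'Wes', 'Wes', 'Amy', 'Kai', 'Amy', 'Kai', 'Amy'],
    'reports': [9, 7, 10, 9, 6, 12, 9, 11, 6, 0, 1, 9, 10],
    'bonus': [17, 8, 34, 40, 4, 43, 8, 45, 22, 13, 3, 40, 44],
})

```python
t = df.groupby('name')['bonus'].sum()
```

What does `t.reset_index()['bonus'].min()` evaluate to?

group by name, sum of bonus:
name
Amy    128
Kai    140
Wes     53
Name: bonus, dtype: int64
reset_index():
  name  bonus
0  Amy    128
1  Kai    140
2  Wes     53
Hence 53.

53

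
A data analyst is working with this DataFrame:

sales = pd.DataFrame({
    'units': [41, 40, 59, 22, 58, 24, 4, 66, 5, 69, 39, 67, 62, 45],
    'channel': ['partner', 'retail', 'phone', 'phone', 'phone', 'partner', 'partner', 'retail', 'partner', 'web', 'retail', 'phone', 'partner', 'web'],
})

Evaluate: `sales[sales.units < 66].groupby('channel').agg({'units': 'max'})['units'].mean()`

filter rows where units < 66:
    units  channel
0      41  partner
1      40   retail
2      59    phone
3      22    phone
4      58    phone
5      24  partner
6       4  partner
8       5  partner
10     39   retail
12     62  partner
13     45      web
group by channel, max of units:
         units
channel       
partner     62
phone       59
retail      40
web         45
Then the mean of column 'units': 51.5

51.5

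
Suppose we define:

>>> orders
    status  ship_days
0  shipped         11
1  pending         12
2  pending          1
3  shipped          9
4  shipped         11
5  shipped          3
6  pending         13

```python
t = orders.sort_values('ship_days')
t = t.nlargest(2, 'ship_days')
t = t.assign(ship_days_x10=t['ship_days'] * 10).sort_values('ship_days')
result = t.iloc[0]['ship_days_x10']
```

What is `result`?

120

sort by ship_days:
    status  ship_days
2  pending          1
5  shipped          3
3  shipped          9
0  shipped         11
4  shipped         11
1  pending         12
6  pending         13
take 2 rows with largest ship_days:
    status  ship_days
6  pending         13
1  pending         12
add column ship_days_x10 = t['ship_days'] * 10:
    status  ship_days  ship_days_x10
6  pending         13            130
1  pending         12            120
sort by ship_days:
    status  ship_days  ship_days_x10
1  pending         12            120
6  pending         13            130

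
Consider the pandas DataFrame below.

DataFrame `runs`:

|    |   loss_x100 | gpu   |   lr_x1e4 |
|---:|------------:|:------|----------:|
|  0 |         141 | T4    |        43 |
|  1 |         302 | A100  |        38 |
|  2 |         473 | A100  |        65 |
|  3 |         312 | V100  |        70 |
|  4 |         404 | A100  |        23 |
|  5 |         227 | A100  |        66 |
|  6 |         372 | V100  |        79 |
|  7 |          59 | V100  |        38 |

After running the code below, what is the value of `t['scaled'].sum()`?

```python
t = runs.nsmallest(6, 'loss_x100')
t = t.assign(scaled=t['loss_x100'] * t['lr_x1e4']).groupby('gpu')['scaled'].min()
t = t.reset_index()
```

take 6 rows with smallest loss_x100:
   loss_x100   gpu  lr_x1e4
7         59  V100       38
0        141    T4       43
5        227  A100       66
1        302  A100       38
3        312  V100       70
6        372  V100       79
add column scaled = t['loss_x100'] * t['lr_x1e4']:
   loss_x100   gpu  lr_x1e4  scaled
7         59  V100       38    2242
0        141    T4       43    6063
5        227  A100       66   14982
1        302  A100       38   11476
3        312  V100       70   21840
6        372  V100       79   29388
group by gpu, min of scaled:
gpu
A100    11476
T4       6063
V100     2242
Name: scaled, dtype: int64
reset_index():
    gpu  scaled
0  A100   11476
1    T4    6063
2  V100    2242
Reading off the sum of column 'scaled', we get 19781.

19781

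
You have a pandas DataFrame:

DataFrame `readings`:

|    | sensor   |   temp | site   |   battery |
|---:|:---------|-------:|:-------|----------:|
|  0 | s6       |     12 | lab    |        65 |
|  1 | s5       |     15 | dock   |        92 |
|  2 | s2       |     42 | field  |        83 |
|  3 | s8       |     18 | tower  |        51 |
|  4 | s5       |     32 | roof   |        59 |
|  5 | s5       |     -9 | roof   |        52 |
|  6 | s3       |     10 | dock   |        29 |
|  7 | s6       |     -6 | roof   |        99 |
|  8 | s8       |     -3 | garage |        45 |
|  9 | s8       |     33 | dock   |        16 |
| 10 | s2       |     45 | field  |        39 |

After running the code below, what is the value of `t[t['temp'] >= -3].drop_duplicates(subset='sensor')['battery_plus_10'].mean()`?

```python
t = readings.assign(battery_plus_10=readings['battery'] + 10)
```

74.0

add column battery_plus_10 = readings['battery'] + 10:
   sensor  temp    site  battery  battery_plus_10
0      s6    12     lab       65               75
1      s5    15    dock       92              102
2      s2    42   field       83               93
3      s8    18   tower       51               61
4      s5    32    roof       59               69
5      s5    -9    roof       52               62
6      s3    10    dock       29               39
7      s6    -6    roof       99              109
8      s8    -3  garage       45               55
9      s8    33    dock       16               26
10     s2    45   field       39               49
filter rows where temp >= -3:
   sensor  temp    site  battery  battery_plus_10
0      s6    12     lab       65               75
1      s5    15    dock       92              102
2      s2    42   field       83               93
3      s8    18   tower       51               61
4      s5    32    roof       59               69
6      s3    10    dock       29               39
8      s8    -3  garage       45               55
9      s8    33    dock       16               26
10     s2    45   field       39               49
drop duplicate sensor (keep=first):
  sensor  temp   site  battery  battery_plus_10
0     s6    12    lab       65               75
1     s5    15   dock       92              102
2     s2    42  field       83               93
3     s8    18  tower       51               61
6     s3    10   dock       29               39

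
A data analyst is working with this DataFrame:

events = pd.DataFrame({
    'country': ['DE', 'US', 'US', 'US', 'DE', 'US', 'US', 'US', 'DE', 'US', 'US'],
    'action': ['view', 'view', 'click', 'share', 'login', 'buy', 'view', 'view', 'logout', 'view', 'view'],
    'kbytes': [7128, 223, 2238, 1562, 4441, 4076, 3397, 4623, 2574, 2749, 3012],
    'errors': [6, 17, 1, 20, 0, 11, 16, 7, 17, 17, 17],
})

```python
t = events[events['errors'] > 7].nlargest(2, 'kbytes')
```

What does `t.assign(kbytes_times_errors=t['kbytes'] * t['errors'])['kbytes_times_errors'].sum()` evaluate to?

filter rows where errors > 7:
   country  action  kbytes  errors
1       US    view     223      17
3       US   share    1562      20
5       US     buy    4076      11
6       US    view    3397      16
8       DE  logout    2574      17
9       US    view    2749      17
10      US    view    3012      17
take 2 rows with largest kbytes:
  country action  kbytes  errors
5      US    buy    4076      11
6      US   view    3397      16
add column kbytes_times_errors = t['kbytes'] * t['errors']:
  country action  kbytes  errors  kbytes_times_errors
5      US    buy    4076      11                44836
6      US   view    3397      16                54352

99188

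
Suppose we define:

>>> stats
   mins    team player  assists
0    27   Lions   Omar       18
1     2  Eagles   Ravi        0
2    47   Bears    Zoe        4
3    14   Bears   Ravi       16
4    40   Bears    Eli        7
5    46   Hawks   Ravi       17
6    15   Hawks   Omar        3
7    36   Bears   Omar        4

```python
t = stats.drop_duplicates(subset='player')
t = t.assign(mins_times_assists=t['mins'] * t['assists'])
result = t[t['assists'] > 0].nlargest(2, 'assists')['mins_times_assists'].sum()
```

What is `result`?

drop duplicate player (keep=first):
   mins    team player  assists
0    27   Lions   Omar       18
1     2  Eagles   Ravi        0
2    47   Bears    Zoe        4
4    40   Bears    Eli        7
add column mins_times_assists = t['mins'] * t['assists']:
   mins    team player  assists  mins_times_assists
0    27   Lions   Omar       18                 486
1     2  Eagles   Ravi        0                   0
2    47   Bears    Zoe        4                 188
4    40   Bears    Eli        7                 280
filter rows where assists > 0:
   mins   team player  assists  mins_times_assists
0    27  Lions   Omar       18                 486
2    47  Bears    Zoe        4                 188
4    40  Bears    Eli        7                 280
take 2 rows with largest assists:
   mins   team player  assists  mins_times_assists
0    27  Lions   Omar       18                 486
4    40  Bears    Eli        7                 280
Finally, sum of column 'mins_times_assists' = 766.

766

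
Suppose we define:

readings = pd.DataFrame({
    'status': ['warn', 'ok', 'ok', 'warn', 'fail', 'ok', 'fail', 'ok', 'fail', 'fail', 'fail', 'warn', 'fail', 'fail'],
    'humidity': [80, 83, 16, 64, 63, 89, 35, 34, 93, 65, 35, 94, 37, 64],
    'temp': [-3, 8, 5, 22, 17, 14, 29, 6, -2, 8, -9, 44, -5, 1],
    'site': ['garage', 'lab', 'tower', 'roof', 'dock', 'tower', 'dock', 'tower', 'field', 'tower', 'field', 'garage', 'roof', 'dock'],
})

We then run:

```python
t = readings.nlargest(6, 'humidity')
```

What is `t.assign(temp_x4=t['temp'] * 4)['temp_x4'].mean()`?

take 6 rows with largest humidity:
   status  humidity  temp    site
11   warn        94    44  garage
8    fail        93    -2   field
5      ok        89    14   tower
1      ok        83     8     lab
0    warn        80    -3  garage
9    fail        65     8   tower
add column temp_x4 = t['temp'] * 4:
   status  humidity  temp    site  temp_x4
11   warn        94    44  garage      176
8    fail        93    -2   field       -8
5      ok        89    14   tower       56
1      ok        83     8     lab       32
0    warn        80    -3  garage      -12
9    fail        65     8   tower       32
mean of column 'temp_x4' → 46.0

46.0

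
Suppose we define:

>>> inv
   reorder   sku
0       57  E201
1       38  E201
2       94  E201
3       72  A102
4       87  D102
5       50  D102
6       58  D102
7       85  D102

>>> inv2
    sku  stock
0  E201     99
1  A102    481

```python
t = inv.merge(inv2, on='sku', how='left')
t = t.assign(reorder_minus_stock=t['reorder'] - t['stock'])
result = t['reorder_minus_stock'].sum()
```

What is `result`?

merge on 'sku' (how='left') → 8 rows:
   reorder   sku  stock
0       57  E201   99.0
1       38  E201   99.0
2       94  E201   99.0
3       72  A102  481.0
4       87  D102    NaN
5       50  D102    NaN
6       58  D102    NaN
7       85  D102    NaN
add column reorder_minus_stock = t['reorder'] - t['stock']:
   reorder   sku  stock  reorder_minus_stock
0       57  E201   99.0                -42.0
1       38  E201   99.0                -61.0
2       94  E201   99.0                 -5.0
3       72  A102  481.0               -409.0
4       87  D102    NaN                  NaN
5       50  D102    NaN                  NaN
6       58  D102    NaN                  NaN
7       85  D102    NaN                  NaN
The sum of column 'reorder_minus_stock' is -517.0.

-517.0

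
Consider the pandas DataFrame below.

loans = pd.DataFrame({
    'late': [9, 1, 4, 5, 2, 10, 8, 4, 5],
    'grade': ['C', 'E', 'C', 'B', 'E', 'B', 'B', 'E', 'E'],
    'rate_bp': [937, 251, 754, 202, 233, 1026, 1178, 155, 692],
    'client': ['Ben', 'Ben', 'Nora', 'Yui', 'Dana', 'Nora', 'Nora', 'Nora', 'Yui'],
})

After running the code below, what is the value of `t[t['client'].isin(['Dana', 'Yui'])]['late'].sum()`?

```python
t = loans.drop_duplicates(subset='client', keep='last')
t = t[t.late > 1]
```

drop duplicate client (keep=last):
   late grade  rate_bp client
1     1     E      251    Ben
4     2     E      233   Dana
7     4     E      155   Nora
8     5     E      692    Yui
filter rows where late > 1:
   late grade  rate_bp client
4     2     E      233   Dana
7     4     E      155   Nora
8     5     E      692    Yui
filter rows where client in ['Dana', 'Yui']:
   late grade  rate_bp client
4     2     E      233   Dana
8     5     E      692    Yui
Reading off the sum of column 'late', we get 7.

7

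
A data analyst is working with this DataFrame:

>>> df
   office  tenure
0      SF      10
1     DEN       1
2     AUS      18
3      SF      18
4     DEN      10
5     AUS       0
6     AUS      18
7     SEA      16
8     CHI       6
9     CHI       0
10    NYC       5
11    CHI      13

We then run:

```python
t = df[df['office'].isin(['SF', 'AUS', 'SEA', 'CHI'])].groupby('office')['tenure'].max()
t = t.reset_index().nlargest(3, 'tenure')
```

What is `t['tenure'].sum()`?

filter rows where office in ['SF', 'AUS', 'SEA', 'CHI']:
   office  tenure
0      SF      10
2     AUS      18
3      SF      18
5     AUS       0
6     AUS      18
7     SEA      16
8     CHI       6
9     CHI       0
11    CHI      13
group by office, max of tenure:
office
AUS    18
CHI    13
SEA    16
SF     18
Name: tenure, dtype: int64
reset_index():
  office  tenure
0    AUS      18
1    CHI      13
2    SEA      16
3     SF      18
take 3 rows with largest tenure:
  office  tenure
0    AUS      18
3     SF      18
2    SEA      16
Hence 52.

52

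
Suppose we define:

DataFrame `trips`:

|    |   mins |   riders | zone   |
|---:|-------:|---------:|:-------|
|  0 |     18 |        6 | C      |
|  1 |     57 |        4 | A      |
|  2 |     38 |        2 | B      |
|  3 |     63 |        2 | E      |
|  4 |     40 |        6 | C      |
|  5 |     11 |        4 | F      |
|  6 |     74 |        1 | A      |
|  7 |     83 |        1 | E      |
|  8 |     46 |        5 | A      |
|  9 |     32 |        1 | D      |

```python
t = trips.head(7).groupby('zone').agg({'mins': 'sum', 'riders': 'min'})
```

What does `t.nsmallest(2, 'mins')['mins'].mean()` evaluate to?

take first 7 rows:
   mins  riders zone
0    18       6    C
1    57       4    A
2    38       2    B
3    63       2    E
4    40       6    C
5    11       4    F
6    74       1    A
group by zone: sum(mins), min(riders):
      mins  riders
zone              
A      131       1
B       38       2
C       58       6
E       63       2
F       11       4
take 2 rows with smallest mins:
      mins  riders
zone              
F       11       4
B       38       2

24.5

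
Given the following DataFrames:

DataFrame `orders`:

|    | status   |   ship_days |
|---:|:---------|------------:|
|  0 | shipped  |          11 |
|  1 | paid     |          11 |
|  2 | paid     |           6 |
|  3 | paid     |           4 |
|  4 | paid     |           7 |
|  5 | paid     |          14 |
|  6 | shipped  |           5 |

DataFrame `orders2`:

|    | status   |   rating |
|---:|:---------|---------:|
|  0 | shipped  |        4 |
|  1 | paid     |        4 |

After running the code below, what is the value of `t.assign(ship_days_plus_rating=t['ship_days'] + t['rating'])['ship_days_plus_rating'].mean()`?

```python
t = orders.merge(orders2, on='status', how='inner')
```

12.2857142857

merge on 'status' (how='inner') → 7 rows:
    status  ship_days  rating
0  shipped         11       4
1     paid         11       4
2     paid          6       4
3     paid          4       4
4     paid          7       4
5     paid         14       4
6  shipped          5       4
add column ship_days_plus_rating = t['ship_days'] + t['rating']:
    status  ship_days  rating  ship_days_plus_rating
0  shipped         11       4                     15
1     paid         11       4                     15
2     paid          6       4                     10
3     paid          4       4                      8
4     paid          7       4                     11
5     paid         14       4                     18
6  shipped          5       4                      9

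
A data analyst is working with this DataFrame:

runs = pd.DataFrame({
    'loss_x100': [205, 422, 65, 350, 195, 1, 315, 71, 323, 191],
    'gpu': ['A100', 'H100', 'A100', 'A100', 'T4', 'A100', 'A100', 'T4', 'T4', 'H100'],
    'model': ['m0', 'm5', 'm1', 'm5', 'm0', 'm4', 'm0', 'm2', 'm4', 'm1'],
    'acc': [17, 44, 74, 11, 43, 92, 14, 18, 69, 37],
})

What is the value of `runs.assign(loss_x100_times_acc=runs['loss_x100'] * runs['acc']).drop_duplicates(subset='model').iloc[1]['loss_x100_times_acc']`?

18568

add column loss_x100_times_acc = runs['loss_x100'] * runs['acc']:
   loss_x100   gpu model  acc  loss_x100_times_acc
0        205  A100    m0   17                 3485
1        422  H100    m5   44                18568
2         65  A100    m1   74                 4810
3        350  A100    m5   11                 3850
4        195    T4    m0   43                 8385
5          1  A100    m4   92                   92
6        315  A100    m0   14                 4410
7         71    T4    m2   18                 1278
8        323    T4    m4   69                22287
9        191  H100    m1   37                 7067
drop duplicate model (keep=first):
   loss_x100   gpu model  acc  loss_x100_times_acc
0        205  A100    m0   17                 3485
1        422  H100    m5   44                18568
2         65  A100    m1   74                 4810
5          1  A100    m4   92                   92
7         71    T4    m2   18                 1278
So iloc[1]['loss_x100_times_acc'] = 18568.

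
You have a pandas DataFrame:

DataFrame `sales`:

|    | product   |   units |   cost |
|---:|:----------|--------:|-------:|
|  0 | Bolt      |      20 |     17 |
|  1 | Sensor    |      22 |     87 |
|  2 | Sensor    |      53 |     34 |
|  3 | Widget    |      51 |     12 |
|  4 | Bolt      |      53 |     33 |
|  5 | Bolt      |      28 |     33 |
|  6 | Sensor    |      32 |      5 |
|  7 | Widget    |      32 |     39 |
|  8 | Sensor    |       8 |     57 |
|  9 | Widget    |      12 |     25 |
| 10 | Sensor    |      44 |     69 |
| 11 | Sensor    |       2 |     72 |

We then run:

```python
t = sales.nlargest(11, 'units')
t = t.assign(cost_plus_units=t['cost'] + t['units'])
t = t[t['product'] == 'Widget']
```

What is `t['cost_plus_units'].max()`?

take 11 rows with largest units:
   product  units  cost
2   Sensor     53    34
4     Bolt     53    33
3   Widget     51    12
10  Sensor     44    69
6   Sensor     32     5
7   Widget     32    39
5     Bolt     28    33
1   Sensor     22    87
0     Bolt     20    17
9   Widget     12    25
8   Sensor      8    57
add column cost_plus_units = t['cost'] + t['units']:
   product  units  cost  cost_plus_units
2   Sensor     53    34               87
4     Bolt     53    33               86
3   Widget     51    12               63
10  Sensor     44    69              113
6   Sensor     32     5               37
7   Widget     32    39               71
5     Bolt     28    33               61
1   Sensor     22    87              109
0     Bolt     20    17               37
9   Widget     12    25               37
8   Sensor      8    57               65
filter rows where product == 'Widget':
  product  units  cost  cost_plus_units
3  Widget     51    12               63
7  Widget     32    39               71
9  Widget     12    25               37

71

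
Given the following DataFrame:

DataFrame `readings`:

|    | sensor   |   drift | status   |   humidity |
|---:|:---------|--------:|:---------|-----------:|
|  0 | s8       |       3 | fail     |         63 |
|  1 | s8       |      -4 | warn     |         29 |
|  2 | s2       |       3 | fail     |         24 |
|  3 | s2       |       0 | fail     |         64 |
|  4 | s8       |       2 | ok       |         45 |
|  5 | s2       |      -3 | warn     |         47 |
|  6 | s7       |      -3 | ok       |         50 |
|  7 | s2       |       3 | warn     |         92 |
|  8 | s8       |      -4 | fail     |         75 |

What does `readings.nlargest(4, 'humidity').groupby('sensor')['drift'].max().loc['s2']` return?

take 4 rows with largest humidity:
  sensor  drift status  humidity
7     s2      3   warn        92
8     s8     -4   fail        75
3     s2      0   fail        64
0     s8      3   fail        63
group by sensor, max of drift:
sensor
s2    3
s8    3
Name: drift, dtype: int64
Taking the value at index 's2' gives 3.

3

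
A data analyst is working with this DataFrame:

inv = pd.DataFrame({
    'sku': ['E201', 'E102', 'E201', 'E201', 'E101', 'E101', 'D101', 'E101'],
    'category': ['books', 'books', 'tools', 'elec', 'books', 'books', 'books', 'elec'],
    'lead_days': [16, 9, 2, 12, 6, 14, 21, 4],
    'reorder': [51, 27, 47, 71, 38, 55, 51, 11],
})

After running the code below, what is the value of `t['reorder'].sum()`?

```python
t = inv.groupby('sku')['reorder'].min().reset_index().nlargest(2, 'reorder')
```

98

group by sku, min of reorder:
sku
D101    51
E101    11
E102    27
E201    47
Name: reorder, dtype: int64
reset_index():
    sku  reorder
0  D101       51
1  E101       11
2  E102       27
3  E201       47
take 2 rows with largest reorder:
    sku  reorder
0  D101       51
3  E201       47
sum of column 'reorder' → 98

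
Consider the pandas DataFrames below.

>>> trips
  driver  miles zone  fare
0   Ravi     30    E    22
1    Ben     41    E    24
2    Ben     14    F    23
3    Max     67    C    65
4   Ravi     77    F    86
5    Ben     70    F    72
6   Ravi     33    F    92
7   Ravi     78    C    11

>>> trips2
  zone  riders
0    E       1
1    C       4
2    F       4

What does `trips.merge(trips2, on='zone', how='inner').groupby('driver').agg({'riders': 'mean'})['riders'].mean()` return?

merge on 'zone' (how='inner') → 8 rows:
  driver  miles zone  fare  riders
0   Ravi     30    E    22       1
1    Ben     41    E    24       1
2    Ben     14    F    23       4
3    Max     67    C    65       4
4   Ravi     77    F    86       4
5    Ben     70    F    72       4
6   Ravi     33    F    92       4
7   Ravi     78    C    11       4
group by driver, mean of riders:
        riders
driver        
Ben       3.00
Max       4.00
Ravi      3.25
The mean of column 'riders' is 3.41666666667.

3.41666666667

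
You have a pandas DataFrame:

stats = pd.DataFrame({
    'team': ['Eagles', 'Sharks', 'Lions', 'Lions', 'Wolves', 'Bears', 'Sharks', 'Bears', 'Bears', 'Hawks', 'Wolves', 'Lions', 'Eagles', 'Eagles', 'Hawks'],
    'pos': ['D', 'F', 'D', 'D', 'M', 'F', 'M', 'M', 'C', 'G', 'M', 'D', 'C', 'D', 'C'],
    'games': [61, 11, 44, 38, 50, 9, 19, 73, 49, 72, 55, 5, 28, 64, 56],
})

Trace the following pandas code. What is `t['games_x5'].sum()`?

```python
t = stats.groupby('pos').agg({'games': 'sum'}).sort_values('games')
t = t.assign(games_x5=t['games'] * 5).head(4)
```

group by pos, sum of games:
     games
pos       
C      133
D      212
F       20
G       72
M      197
sort by games:
     games
pos       
F       20
G       72
C      133
M      197
D      212
add column games_x5 = t['games'] * 5:
     games  games_x5
pos                 
F       20       100
G       72       360
C      133       665
M      197       985
D      212      1060
take first 4 rows:
     games  games_x5
pos                 
F       20       100
G       72       360
C      133       665
M      197       985
So sum() = 2110.

2110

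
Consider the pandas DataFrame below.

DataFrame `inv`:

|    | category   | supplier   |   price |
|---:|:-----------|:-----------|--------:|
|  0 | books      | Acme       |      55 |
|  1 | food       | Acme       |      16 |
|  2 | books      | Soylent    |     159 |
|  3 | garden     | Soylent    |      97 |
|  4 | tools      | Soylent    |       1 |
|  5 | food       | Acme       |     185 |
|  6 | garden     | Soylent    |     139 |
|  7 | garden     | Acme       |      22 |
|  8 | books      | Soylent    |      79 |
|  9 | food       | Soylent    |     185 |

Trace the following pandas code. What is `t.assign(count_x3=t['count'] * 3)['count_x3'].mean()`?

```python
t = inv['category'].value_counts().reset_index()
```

7.5

value_counts of category:
category
books     3
food      3
garden    3
tools     1
Name: count, dtype: int64
reset_index():
  category  count
0    books      3
1     food      3
2   garden      3
3    tools      1
add column count_x3 = t['count'] * 3:
  category  count  count_x3
0    books      3         9
1     food      3         9
2   garden      3         9
3    tools      1         3
mean of column 'count_x3' → 7.5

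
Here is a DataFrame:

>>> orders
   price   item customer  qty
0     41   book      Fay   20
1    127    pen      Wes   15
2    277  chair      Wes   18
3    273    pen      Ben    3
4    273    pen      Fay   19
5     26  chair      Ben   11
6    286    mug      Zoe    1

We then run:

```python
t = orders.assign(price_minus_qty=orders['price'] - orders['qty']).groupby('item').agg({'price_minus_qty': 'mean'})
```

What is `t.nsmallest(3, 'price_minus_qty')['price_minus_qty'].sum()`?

370.0

add column price_minus_qty = orders['price'] - orders['qty']:
   price   item customer  qty  price_minus_qty
0     41   book      Fay   20               21
1    127    pen      Wes   15              112
2    277  chair      Wes   18              259
3    273    pen      Ben    3              270
4    273    pen      Fay   19              254
5     26  chair      Ben   11               15
6    286    mug      Zoe    1              285
group by item, mean of price_minus_qty:
       price_minus_qty
item                  
book              21.0
chair            137.0
mug              285.0
pen              212.0
take 3 rows with smallest price_minus_qty:
       price_minus_qty
item                  
book              21.0
chair            137.0
pen              212.0
The sum of column 'price_minus_qty' is 370.0.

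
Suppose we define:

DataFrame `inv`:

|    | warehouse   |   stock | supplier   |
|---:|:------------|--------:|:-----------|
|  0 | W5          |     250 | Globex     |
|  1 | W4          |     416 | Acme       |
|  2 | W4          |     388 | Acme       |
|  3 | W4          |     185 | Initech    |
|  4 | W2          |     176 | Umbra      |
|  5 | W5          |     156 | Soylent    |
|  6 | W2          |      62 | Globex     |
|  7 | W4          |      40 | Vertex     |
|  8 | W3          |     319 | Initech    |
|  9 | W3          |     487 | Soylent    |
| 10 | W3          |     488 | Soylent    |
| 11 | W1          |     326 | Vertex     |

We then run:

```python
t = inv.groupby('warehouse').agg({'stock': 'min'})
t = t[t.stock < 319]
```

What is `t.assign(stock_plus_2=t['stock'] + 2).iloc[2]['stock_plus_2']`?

158

group by warehouse, min of stock:
           stock
warehouse       
W1           326
W2            62
W3           319
W4            40
W5           156
filter rows where stock < 319:
           stock
warehouse       
W2            62
W4            40
W5           156
add column stock_plus_2 = t['stock'] + 2:
           stock  stock_plus_2
warehouse                     
W2            62            64
W4            40            42
W5           156           158
Then the value at position 2, column 'stock_plus_2': 158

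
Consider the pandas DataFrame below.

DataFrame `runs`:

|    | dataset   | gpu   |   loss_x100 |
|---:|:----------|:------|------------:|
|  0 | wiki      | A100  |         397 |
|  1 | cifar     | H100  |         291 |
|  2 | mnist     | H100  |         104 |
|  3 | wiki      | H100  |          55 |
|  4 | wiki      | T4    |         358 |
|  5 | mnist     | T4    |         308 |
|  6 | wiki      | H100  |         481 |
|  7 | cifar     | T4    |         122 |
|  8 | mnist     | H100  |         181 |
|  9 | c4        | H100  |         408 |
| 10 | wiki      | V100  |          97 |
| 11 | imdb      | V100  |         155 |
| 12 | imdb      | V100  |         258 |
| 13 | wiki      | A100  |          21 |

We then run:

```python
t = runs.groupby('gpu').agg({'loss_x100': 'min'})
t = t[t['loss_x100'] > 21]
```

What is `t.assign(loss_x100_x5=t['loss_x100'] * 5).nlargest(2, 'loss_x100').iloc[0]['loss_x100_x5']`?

group by gpu, min of loss_x100:
      loss_x100
gpu            
A100         21
H100         55
T4          122
V100         97
filter rows where loss_x100 > 21:
      loss_x100
gpu            
H100         55
T4          122
V100         97
add column loss_x100_x5 = t['loss_x100'] * 5:
      loss_x100  loss_x100_x5
gpu                          
H100         55           275
T4          122           610
V100         97           485
take 2 rows with largest loss_x100:
      loss_x100  loss_x100_x5
gpu                          
T4          122           610
V100         97           485
Finally, value at position 0, column 'loss_x100_x5' = 610.

610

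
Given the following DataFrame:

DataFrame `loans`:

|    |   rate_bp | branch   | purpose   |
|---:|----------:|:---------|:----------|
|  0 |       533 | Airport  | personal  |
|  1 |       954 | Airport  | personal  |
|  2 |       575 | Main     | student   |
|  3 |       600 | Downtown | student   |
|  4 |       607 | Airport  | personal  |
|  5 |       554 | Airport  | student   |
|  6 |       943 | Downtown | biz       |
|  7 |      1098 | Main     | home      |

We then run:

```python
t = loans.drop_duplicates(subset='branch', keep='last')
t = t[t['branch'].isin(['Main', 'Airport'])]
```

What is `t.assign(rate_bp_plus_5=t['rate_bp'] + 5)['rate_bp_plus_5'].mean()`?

831.0

drop duplicate branch (keep=last):
   rate_bp    branch  purpose
5      554   Airport  student
6      943  Downtown      biz
7     1098      Main     home
filter rows where branch in ['Main', 'Airport']:
   rate_bp   branch  purpose
5      554  Airport  student
7     1098     Main     home
add column rate_bp_plus_5 = t['rate_bp'] + 5:
   rate_bp   branch  purpose  rate_bp_plus_5
5      554  Airport  student             559
7     1098     Main     home            1103
Hence 831.0.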